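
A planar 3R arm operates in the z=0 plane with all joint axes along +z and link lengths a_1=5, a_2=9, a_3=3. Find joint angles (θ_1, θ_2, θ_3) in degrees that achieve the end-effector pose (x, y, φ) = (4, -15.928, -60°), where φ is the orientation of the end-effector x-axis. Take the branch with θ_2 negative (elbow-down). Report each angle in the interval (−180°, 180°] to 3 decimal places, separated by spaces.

wrist centre = target − a_3·(cos φ, sin φ) = (2.5000, -13.3299)
cos θ_2 = (183.9369−5²−9²)/(2·5·9) = 0.8660; θ_2 = -30.0069° (elbow-down)
β = atan2(-13.3299,2.5000) = -79.3777°; ψ = atan2(-4.5009,12.7937) = -19.3823°
θ_1 = β − ψ = -59.9953°
θ_3 = φ − θ_1 − θ_2 = 30.0022° (wrapped to (-180°,180°])

-59.995 -30.007 30.002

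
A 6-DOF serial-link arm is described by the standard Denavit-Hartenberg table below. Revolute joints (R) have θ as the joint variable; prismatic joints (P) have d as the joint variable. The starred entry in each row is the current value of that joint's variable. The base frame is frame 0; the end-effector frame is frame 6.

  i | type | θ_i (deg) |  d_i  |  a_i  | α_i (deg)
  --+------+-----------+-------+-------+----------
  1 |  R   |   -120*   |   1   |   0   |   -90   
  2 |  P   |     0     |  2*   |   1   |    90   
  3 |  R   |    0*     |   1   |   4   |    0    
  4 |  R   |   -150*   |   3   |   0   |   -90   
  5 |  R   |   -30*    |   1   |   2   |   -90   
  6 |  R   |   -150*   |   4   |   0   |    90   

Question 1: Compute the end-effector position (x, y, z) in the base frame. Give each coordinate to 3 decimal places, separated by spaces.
after link 1: o_1 = (0.0000, 0.0000, 1.0000)
after link 2: o_2 = (1.2321, -1.8660, 1.0000)
after link 3: o_3 = (-0.7679, -5.3301, 2.0000)
after link 4: o_4 = (-0.7679, -5.3301, 5.0000)
after link 5: o_5 = (-1.7679, -3.5981, 6.0000)
after link 6: o_6 = (-1.7679, -1.5981, 2.5359)

-1.768 -1.598 2.536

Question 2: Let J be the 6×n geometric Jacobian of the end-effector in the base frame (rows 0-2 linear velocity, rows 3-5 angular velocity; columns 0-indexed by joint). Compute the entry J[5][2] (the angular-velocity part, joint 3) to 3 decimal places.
1.000

axis z_2 = (0.0000,0.0000,1.0000); lever o_n−o_2 = (-3.0000,0.2679,1.5359)
cross product → J_v[:, 2] = (-0.2679,-3.0000,0.0000)
J_ω[:, 2] = z_2
entry J[5][2] = 1.0000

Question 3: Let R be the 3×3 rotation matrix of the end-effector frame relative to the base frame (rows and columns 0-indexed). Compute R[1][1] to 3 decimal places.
End-effector y-axis (col 1 of R) = (-0.0000,0.5000,-0.8660)
R[1][1] = 0.5000

0.500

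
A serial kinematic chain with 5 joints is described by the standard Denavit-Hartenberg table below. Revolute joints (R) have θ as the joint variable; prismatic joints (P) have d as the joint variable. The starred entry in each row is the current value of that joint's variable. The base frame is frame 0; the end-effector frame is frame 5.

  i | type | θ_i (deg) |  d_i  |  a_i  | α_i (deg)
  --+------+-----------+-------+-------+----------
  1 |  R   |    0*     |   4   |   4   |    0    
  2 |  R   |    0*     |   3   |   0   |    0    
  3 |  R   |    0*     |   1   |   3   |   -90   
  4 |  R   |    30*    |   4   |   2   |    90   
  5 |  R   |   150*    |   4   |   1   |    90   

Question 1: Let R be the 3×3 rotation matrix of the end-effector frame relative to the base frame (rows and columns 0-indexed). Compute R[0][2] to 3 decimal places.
0.433

End-effector z-axis (col 2 of R) = (0.4330,0.8660,-0.2500)
R[0][2] = 0.4330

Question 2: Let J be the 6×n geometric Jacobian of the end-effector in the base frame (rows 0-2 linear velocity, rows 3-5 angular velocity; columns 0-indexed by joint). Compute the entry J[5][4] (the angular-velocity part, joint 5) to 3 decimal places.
0.866

axis z_4 = (0.5000,0.0000,0.8660); lever o_n−o_4 = (1.2500,0.5000,3.8971)
cross product → J_v[:, 4] = (-0.4330,-0.8660,0.2500)
J_ω[:, 4] = z_4
entry J[5][4] = 0.8660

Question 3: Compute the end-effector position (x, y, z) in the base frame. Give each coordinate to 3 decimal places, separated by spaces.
after link 1: o_1 = (4.0000, 0.0000, 4.0000)
after link 2: o_2 = (4.0000, 0.0000, 7.0000)
after link 3: o_3 = (7.0000, 0.0000, 8.0000)
after link 4: o_4 = (8.7321, 4.0000, 7.0000)
after link 5: o_5 = (9.9821, 4.5000, 10.8971)

9.982 4.500 10.897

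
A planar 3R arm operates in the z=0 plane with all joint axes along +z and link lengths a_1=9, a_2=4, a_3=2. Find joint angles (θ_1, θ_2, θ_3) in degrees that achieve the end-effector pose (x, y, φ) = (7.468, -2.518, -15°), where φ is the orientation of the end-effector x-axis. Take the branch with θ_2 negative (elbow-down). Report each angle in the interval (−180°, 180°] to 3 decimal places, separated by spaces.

0.000 -149.993 134.993

wrist centre = target − a_3·(cos φ, sin φ) = (5.5361, -2.0004)
cos θ_2 = (34.6504−9²−4²)/(2·9·4) = -0.8660; θ_2 = -149.9933° (elbow-down)
β = atan2(-2.0004,5.5361) = -19.8662°; ψ = atan2(-2.0004,5.5361) = -19.8666°
θ_1 = β − ψ = 0.0005°
θ_3 = φ − θ_1 − θ_2 = 134.9928° (wrapped to (-180°,180°])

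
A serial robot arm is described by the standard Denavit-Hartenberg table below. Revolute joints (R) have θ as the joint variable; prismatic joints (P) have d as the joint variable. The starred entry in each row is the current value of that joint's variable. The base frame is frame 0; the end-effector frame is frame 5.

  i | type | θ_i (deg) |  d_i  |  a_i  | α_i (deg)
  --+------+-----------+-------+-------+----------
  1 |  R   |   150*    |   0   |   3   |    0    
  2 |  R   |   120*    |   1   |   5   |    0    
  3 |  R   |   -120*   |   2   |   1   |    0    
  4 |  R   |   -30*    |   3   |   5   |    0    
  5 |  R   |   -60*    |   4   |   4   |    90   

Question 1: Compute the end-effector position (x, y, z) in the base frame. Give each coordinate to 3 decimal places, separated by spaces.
-3.964 4.794 10.000

after link 1: o_1 = (-2.5981, 1.5000, 0.0000)
after link 2: o_2 = (-2.5981, -3.5000, 1.0000)
after link 3: o_3 = (-3.4641, -3.0000, 3.0000)
after link 4: o_4 = (-5.9641, 1.3301, 6.0000)
after link 5: o_5 = (-3.9641, 4.7942, 10.0000)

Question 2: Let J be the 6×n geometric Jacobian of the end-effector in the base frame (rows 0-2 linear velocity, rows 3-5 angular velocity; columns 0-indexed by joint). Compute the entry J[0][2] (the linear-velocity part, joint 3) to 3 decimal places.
axis z_2 = (0.0000,0.0000,1.0000); lever o_n−o_2 = (-1.3660,8.2942,9.0000)
cross product → J_v[:, 2] = (-8.2942,-1.3660,0.0000)
J_ω[:, 2] = z_2
entry J[0][2] = -8.2942

-8.294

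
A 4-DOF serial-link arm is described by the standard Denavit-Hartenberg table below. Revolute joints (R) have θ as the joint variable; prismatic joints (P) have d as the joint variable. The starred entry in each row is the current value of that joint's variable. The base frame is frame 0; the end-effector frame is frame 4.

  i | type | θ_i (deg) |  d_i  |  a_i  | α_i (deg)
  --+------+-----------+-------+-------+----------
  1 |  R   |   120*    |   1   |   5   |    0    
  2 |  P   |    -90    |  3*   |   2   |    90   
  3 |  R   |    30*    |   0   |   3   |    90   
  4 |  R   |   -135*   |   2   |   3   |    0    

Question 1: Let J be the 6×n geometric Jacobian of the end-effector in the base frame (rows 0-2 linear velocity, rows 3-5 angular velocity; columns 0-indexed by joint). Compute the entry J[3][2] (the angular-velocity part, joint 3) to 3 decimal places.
0.500

axis z_2 = (0.5000,-0.8660,0.0000); lever o_n−o_2 = (0.4644,2.7176,-1.2927)
cross product → J_v[:, 2] = (1.1195,0.6464,1.7610)
J_ω[:, 2] = z_2
entry J[3][2] = 0.5000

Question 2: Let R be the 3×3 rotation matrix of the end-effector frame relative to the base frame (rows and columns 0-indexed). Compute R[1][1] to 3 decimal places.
End-effector y-axis (col 1 of R) = (0.1768,0.9186,0.3536)
R[1][1] = 0.9186

0.919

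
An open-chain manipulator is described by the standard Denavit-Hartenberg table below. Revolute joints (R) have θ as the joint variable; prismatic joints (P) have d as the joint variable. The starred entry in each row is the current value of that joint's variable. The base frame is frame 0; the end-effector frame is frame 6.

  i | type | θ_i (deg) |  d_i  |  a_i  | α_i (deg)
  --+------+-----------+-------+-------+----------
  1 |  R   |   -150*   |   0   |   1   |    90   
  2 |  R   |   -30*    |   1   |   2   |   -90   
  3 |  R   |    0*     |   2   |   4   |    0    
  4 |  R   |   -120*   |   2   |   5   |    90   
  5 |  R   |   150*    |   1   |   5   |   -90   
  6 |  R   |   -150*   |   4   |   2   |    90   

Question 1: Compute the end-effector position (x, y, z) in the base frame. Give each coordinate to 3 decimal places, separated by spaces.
-5.016 -2.726 -0.212

after link 1: o_1 = (-0.8660, -0.5000, 0.0000)
after link 2: o_2 = (-2.8660, -0.5000, -1.0000)
after link 3: o_3 = (-6.7321, -2.7321, -1.2679)
after link 4: o_4 = (-7.8881, 1.6005, 1.7141)
after link 5: o_5 = (-7.8200, -3.2676, 3.2296)
after link 6: o_6 = (-5.0164, -2.7264, -0.2123)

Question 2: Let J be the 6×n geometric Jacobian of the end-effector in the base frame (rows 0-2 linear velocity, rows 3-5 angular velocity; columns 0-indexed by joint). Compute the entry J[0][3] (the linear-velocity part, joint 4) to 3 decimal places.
-0.269

axis z_3 = (-0.4330,-0.2500,0.8660); lever o_n−o_3 = (1.7156,0.0057,1.0556)
cross product → J_v[:, 3] = (-0.2688,1.9429,0.4264)
J_ω[:, 3] = z_3
entry J[0][3] = -0.2688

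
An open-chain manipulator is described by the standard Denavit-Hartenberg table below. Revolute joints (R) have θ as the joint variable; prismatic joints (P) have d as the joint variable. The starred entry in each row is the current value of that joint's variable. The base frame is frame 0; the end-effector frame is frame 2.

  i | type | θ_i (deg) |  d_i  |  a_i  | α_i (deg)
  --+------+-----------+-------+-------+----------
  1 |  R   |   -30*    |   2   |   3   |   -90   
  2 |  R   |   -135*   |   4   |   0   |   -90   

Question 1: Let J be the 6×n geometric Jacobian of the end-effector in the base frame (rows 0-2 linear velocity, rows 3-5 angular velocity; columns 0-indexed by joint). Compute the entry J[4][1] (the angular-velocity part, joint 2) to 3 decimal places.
axis z_1 = (0.5000,0.8660,0.0000); lever o_n−o_1 = (2.0000,3.4641,0.0000)
cross product → J_v[:, 1] = (0.0000,-0.0000,-0.0000)
J_ω[:, 1] = z_1
entry J[4][1] = 0.8660

0.866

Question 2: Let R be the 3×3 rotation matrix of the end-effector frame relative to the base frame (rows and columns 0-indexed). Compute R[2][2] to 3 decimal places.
0.707

End-effector z-axis (col 2 of R) = (0.6124,-0.3536,0.7071)
R[2][2] = 0.7071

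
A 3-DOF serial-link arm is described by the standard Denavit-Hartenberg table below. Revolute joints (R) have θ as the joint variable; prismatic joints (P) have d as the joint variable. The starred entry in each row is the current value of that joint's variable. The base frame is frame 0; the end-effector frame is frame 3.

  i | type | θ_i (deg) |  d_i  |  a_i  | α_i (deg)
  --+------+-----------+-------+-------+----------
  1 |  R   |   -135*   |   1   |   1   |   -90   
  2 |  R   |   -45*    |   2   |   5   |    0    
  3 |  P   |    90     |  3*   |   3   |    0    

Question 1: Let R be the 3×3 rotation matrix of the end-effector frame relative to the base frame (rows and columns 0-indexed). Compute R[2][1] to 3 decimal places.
End-effector y-axis (col 1 of R) = (0.5000,0.5000,-0.7071)
R[2][1] = -0.7071

-0.707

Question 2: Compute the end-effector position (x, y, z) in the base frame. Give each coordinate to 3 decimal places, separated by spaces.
after link 1: o_1 = (-0.7071, -0.7071, 1.0000)
after link 2: o_2 = (-1.7929, -4.6213, 4.5355)
after link 3: o_3 = (-1.1716, -8.2426, 2.4142)

-1.172 -8.243 2.414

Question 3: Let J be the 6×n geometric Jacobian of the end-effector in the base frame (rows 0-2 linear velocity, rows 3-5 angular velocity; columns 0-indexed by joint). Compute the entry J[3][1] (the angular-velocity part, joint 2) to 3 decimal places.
0.707

axis z_1 = (0.7071,-0.7071,0.0000); lever o_n−o_1 = (-0.4645,-7.5355,1.4142)
cross product → J_v[:, 1] = (-1.0000,-1.0000,-5.6569)
J_ω[:, 1] = z_1
entry J[3][1] = 0.7071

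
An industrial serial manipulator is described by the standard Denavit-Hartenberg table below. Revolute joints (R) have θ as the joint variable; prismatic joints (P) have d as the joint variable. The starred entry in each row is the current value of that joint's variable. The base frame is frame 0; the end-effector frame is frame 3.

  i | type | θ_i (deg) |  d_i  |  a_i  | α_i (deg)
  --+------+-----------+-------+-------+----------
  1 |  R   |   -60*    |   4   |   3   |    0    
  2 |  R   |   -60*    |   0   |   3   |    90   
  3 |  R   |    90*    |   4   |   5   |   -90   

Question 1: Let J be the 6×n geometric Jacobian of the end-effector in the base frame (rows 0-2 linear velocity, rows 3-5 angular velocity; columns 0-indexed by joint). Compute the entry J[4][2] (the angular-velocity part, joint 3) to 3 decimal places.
0.500

axis z_2 = (-0.8660,0.5000,0.0000); lever o_n−o_2 = (-3.4641,2.0000,5.0000)
cross product → J_v[:, 2] = (2.5000,4.3301,0.0000)
J_ω[:, 2] = z_2
entry J[4][2] = 0.5000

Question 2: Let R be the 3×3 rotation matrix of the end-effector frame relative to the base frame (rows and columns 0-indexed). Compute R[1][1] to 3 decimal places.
End-effector y-axis (col 1 of R) = (0.8660,-0.5000,-0.0000)
R[1][1] = -0.5000

-0.500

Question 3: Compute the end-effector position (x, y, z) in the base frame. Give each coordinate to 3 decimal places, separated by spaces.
after link 1: o_1 = (1.5000, -2.5981, 4.0000)
after link 2: o_2 = (0.0000, -5.1962, 4.0000)
after link 3: o_3 = (-3.4641, -3.1962, 9.0000)

-3.464 -3.196 9.000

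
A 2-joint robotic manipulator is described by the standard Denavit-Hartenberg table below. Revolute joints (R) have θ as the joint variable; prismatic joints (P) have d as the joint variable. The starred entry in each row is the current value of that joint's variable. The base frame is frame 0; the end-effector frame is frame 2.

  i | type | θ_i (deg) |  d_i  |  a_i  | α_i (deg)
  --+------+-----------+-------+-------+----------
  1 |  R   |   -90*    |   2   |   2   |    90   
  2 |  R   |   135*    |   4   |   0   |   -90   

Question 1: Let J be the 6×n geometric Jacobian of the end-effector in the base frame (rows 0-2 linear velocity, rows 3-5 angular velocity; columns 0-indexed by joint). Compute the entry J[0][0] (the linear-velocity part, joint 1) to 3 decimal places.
axis z_0 = ẑ; lever o_n−o_0 = (-4.0000,-2.0000,2.0000)
cross product → J_v[:, 0] = (2.0000,-4.0000,0.0000)
J_ω[:, 0] = z_0
entry J[0][0] = 2.0000

2.000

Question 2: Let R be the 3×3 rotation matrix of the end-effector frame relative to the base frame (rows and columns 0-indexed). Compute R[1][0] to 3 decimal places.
End-effector x-axis (col 0 of R) = (0.0000,0.7071,0.7071)
R[1][0] = 0.7071

0.707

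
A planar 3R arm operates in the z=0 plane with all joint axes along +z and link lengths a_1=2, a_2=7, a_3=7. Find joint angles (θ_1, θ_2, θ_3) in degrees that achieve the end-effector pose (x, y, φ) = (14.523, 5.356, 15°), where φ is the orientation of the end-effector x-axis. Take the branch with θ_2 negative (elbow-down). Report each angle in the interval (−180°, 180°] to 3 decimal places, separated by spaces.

59.993 -44.988 -0.005

wrist centre = target − a_3·(cos φ, sin φ) = (7.7615, 3.5443)
cos θ_2 = (72.8030−2²−7²)/(2·2·7) = 0.7073; θ_2 = -44.9884° (elbow-down)
β = atan2(3.5443,7.7615) = 24.5436°; ψ = atan2(-4.9487,6.9508) = -35.4498°
θ_1 = β − ψ = 59.9934°
θ_3 = φ − θ_1 − θ_2 = -0.0051° (wrapped to (-180°,180°])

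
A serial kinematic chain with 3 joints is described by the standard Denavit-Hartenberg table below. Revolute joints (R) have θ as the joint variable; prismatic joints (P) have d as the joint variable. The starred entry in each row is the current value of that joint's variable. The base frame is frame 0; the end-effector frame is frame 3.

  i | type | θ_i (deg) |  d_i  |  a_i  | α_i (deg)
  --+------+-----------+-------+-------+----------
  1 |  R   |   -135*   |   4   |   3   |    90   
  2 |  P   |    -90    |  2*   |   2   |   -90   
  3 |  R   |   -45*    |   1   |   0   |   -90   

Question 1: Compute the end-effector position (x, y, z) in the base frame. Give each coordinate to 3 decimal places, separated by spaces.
after link 1: o_1 = (-2.1213, -2.1213, 4.0000)
after link 2: o_2 = (-3.5355, -0.7071, 2.0000)
after link 3: o_3 = (-4.2426, -1.4142, 2.0000)

-4.243 -1.414 2.000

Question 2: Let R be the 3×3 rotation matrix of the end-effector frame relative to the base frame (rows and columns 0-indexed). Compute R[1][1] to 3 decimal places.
0.707

End-effector y-axis (col 1 of R) = (0.7071,0.7071,-0.0000)
R[1][1] = 0.7071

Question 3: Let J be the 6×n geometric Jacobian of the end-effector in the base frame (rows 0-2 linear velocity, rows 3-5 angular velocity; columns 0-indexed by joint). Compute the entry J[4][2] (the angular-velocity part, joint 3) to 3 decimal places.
axis z_2 = (-0.7071,-0.7071,0.0000); lever o_n−o_2 = (-0.7071,-0.7071,0.0000)
cross product → J_v[:, 2] = (0.0000,-0.0000,-0.0000)
J_ω[:, 2] = z_2
entry J[4][2] = -0.7071

-0.707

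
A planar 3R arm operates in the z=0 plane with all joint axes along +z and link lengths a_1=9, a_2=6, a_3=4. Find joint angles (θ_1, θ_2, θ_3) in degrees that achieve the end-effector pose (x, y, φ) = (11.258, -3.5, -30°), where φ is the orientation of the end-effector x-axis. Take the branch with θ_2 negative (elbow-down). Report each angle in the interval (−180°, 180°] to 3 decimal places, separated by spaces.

wrist centre = target − a_3·(cos φ, sin φ) = (7.7939, -1.5000)
cos θ_2 = (62.9949−9²−6²)/(2·9·6) = -0.5000; θ_2 = -120.0032° (elbow-down)
β = atan2(-1.5000,7.7939) = -10.8938°; ψ = atan2(-5.1960,5.9997) = -40.8938°
θ_1 = β − ψ = 30.0000°
θ_3 = φ − θ_1 − θ_2 = 60.0032° (wrapped to (-180°,180°])

30.000 -120.003 60.003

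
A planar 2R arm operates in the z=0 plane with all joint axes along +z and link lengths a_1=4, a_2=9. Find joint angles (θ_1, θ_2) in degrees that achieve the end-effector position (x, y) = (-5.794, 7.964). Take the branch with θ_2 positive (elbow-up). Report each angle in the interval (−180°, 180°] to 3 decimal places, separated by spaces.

cos θ_2 = (96.9957−4²−9²)/(2·4·9) = -0.0001; θ_2 = 90.0034° (elbow-up)
β = atan2(7.9640,-5.7940) = 126.0368°; ψ = atan2(9.0000,3.9995) = 66.0403°
θ_1 = β − ψ = 59.9964°

59.996 90.003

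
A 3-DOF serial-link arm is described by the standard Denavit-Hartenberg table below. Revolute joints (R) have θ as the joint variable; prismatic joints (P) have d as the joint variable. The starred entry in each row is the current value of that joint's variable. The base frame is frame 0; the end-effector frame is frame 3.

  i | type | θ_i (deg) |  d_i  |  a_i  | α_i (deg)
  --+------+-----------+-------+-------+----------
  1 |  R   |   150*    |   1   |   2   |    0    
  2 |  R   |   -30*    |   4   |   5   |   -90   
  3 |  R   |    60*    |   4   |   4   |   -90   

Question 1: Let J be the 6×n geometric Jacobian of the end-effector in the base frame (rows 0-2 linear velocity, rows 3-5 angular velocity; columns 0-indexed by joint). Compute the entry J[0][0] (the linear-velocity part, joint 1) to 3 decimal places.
axis z_0 = ẑ; lever o_n−o_0 = (-8.6962,5.0622,1.5359)
cross product → J_v[:, 0] = (-5.0622,-8.6962,0.0000)
J_ω[:, 0] = z_0
entry J[0][0] = -5.0622

-5.062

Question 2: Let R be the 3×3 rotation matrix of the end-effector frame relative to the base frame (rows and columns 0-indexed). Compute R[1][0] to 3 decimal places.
End-effector x-axis (col 0 of R) = (-0.2500,0.4330,-0.8660)
R[1][0] = 0.4330

0.433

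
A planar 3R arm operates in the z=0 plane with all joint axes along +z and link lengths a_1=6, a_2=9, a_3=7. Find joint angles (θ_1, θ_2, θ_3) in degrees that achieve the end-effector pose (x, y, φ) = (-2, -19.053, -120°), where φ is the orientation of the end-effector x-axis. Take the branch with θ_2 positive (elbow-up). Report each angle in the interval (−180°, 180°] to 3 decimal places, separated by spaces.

wrist centre = target − a_3·(cos φ, sin φ) = (1.5000, -12.9908)
cos θ_2 = (171.0115−6²−9²)/(2·6·9) = 0.5001; θ_2 = 59.9930° (elbow-up)
β = atan2(-12.9908,1.5000) = -83.4134°; ψ = atan2(7.7937,10.5010) = 36.5823°
θ_1 = β − ψ = -119.9958°
θ_3 = φ − θ_1 − θ_2 = -59.9972° (wrapped to (-180°,180°])

-119.996 59.993 -59.997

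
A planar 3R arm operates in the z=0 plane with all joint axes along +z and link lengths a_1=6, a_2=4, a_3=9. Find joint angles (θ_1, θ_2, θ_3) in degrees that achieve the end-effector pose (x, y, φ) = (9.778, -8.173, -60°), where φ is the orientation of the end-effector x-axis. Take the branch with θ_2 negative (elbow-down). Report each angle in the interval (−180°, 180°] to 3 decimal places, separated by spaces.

wrist centre = target − a_3·(cos φ, sin φ) = (5.2780, -0.3788)
cos θ_2 = (28.0008−6²−4²)/(2·6·4) = -0.5000; θ_2 = -119.9990° (elbow-down)
β = atan2(-0.3788,5.2780) = -4.1047°; ψ = atan2(-3.4641,4.0001) = -40.8932°
θ_1 = β − ψ = 36.7885°
θ_3 = φ − θ_1 − θ_2 = 23.2105° (wrapped to (-180°,180°])

36.788 -119.999 23.210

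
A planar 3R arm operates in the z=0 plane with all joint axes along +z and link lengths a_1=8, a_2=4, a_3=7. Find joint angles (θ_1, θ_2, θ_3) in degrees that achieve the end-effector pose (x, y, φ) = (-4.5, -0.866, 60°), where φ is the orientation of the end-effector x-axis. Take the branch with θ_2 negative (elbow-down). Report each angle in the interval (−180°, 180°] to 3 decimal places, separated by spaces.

-120.000 -60.000 -120.000

wrist centre = target − a_3·(cos φ, sin φ) = (-8.0000, -6.9282)
cos θ_2 = (111.9996−8²−4²)/(2·8·4) = 0.5000; θ_2 = -60.0004° (elbow-down)
β = atan2(-6.9282,-8.0000) = -139.1067°; ψ = atan2(-3.4641,10.0000) = -19.1067°
θ_1 = β − ψ = -120.0000°
θ_3 = φ − θ_1 − θ_2 = -119.9996° (wrapped to (-180°,180°])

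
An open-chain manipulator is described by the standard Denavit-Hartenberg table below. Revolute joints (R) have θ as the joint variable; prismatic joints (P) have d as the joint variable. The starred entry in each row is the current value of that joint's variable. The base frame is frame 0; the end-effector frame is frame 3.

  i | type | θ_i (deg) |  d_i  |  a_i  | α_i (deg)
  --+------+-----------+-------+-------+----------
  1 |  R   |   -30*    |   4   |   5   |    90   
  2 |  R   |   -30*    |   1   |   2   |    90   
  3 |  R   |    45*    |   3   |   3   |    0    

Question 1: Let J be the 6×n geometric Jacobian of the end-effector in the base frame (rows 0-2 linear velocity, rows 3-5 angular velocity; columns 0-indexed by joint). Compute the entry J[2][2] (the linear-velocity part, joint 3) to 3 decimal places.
axis z_2 = (-0.4330,0.2500,-0.8660); lever o_n−o_2 = (-0.7687,-2.0057,-3.6587)
cross product → J_v[:, 2] = (-2.6517,-0.9186,1.0607)
J_ω[:, 2] = z_2
entry J[2][2] = 1.0607

1.061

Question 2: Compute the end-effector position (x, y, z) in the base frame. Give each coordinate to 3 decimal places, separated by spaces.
4.561 -6.238 -0.659

after link 1: o_1 = (4.3301, -2.5000, 4.0000)
after link 2: o_2 = (5.3301, -4.2321, 3.0000)
after link 3: o_3 = (4.5614, -6.2377, -0.6587)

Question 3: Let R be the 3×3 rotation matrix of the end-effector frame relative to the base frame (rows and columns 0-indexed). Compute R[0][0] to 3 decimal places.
0.177

End-effector x-axis (col 0 of R) = (0.1768,-0.9186,-0.3536)
R[0][0] = 0.1768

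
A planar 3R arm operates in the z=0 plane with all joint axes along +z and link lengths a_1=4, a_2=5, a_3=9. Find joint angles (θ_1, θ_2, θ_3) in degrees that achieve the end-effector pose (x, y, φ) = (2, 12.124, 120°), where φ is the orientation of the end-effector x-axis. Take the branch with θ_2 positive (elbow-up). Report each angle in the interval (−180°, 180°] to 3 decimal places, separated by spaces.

-0.005 60.005 60.000

wrist centre = target − a_3·(cos φ, sin φ) = (6.5000, 4.3298)
cos θ_2 = (60.9969−4²−5²)/(2·4·5) = 0.4999; θ_2 = 60.0051° (elbow-up)
β = atan2(4.3298,6.5000) = 33.6683°; ψ = atan2(4.3303,6.4996) = 33.6734°
θ_1 = β − ψ = -0.0051°
θ_3 = φ − θ_1 − θ_2 = 60.0000° (wrapped to (-180°,180°])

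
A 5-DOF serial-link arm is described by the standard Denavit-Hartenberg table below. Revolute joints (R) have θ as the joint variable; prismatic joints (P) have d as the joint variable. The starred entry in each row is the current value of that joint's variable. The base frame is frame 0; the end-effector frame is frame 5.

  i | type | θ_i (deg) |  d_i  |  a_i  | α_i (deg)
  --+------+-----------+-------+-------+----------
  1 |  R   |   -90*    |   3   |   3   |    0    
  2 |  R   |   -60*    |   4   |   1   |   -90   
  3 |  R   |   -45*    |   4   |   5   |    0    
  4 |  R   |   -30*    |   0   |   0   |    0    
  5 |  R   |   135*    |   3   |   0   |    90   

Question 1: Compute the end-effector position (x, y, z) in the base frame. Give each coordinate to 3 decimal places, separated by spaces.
-0.428 -11.330 10.536

after link 1: o_1 = (0.0000, -3.0000, 3.0000)
after link 2: o_2 = (-0.8660, -3.5000, 7.0000)
after link 3: o_3 = (-1.9279, -8.7319, 10.5355)
after link 4: o_4 = (-1.9279, -8.7319, 10.5355)
after link 5: o_5 = (-0.4279, -11.3299, 10.5355)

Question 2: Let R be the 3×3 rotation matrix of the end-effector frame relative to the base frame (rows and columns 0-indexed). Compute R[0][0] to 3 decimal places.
-0.433

End-effector x-axis (col 0 of R) = (-0.4330,-0.2500,-0.8660)
R[0][0] = -0.4330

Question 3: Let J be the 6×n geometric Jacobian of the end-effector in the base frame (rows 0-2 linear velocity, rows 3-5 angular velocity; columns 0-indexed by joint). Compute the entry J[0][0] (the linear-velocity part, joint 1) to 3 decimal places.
11.330

axis z_0 = ẑ; lever o_n−o_0 = (-0.4279,-11.3299,10.5355)
cross product → J_v[:, 0] = (11.3299,-0.4279,0.0000)
J_ω[:, 0] = z_0
entry J[0][0] = 11.3299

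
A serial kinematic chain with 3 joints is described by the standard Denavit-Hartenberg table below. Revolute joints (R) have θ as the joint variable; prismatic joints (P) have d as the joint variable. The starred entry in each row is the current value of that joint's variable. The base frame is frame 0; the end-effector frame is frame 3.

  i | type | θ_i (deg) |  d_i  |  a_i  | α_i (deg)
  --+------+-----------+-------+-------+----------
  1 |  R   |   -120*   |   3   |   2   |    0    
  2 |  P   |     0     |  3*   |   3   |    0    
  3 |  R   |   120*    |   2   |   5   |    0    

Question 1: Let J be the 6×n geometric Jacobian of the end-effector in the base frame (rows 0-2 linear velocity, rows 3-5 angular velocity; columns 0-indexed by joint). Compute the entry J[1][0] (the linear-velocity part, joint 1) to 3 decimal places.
2.500

axis z_0 = ẑ; lever o_n−o_0 = (2.5000,-4.3301,8.0000)
cross product → J_v[:, 0] = (4.3301,2.5000,-0.0000)
J_ω[:, 0] = z_0
entry J[1][0] = 2.5000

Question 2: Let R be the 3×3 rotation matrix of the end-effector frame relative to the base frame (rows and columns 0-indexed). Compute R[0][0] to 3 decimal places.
End-effector x-axis (col 0 of R) = (1.0000,0.0000,0.0000)
R[0][0] = 1.0000

1.000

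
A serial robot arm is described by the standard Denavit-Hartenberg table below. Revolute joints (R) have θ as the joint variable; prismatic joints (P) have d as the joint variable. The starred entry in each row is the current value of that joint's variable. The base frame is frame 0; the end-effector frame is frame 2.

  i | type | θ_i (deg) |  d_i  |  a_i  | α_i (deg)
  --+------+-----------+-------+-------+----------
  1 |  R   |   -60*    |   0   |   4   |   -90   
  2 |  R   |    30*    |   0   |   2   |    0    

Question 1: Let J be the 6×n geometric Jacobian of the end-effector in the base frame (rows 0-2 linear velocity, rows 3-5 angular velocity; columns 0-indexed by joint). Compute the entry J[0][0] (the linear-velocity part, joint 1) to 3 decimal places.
axis z_0 = ẑ; lever o_n−o_0 = (2.8660,-4.9641,-1.0000)
cross product → J_v[:, 0] = (4.9641,2.8660,-0.0000)
J_ω[:, 0] = z_0
entry J[0][0] = 4.9641

4.964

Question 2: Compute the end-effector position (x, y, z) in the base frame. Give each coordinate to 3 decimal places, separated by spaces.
after link 1: o_1 = (2.0000, -3.4641, 0.0000)
after link 2: o_2 = (2.8660, -4.9641, -1.0000)

2.866 -4.964 -1.000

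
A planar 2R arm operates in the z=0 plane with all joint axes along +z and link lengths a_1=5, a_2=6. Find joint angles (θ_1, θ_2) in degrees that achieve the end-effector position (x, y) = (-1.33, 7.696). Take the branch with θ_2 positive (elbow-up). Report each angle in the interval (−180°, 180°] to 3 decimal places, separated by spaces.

cos θ_2 = (60.9973−5²−6²)/(2·5·6) = -0.0000; θ_2 = 90.0026° (elbow-up)
β = atan2(7.6960,-1.3300) = 99.8048°; ψ = atan2(6.0000,4.9997) = 50.1959°
θ_1 = β − ψ = 49.6089°

49.609 90.003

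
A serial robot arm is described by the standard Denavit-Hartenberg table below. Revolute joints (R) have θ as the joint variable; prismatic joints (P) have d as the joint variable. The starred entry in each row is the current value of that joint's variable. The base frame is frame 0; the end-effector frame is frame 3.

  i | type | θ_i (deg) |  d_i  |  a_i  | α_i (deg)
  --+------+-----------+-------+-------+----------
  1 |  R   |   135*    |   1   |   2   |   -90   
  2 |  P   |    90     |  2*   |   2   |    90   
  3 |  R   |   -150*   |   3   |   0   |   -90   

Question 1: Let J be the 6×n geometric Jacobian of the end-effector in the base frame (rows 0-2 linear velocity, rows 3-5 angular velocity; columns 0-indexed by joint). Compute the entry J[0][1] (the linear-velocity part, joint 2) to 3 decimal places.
-0.707

prismatic axis z_1 = (-0.7071,-0.7071,0.0000)
J_v[:, 1] = z_1; J_ω[:, 1] = (0,0,0)
entry J[0][1] = -0.7071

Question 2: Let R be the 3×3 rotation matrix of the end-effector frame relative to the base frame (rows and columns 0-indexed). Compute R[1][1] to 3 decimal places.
End-effector y-axis (col 1 of R) = (0.7071,-0.7071,-0.0000)
R[1][1] = -0.7071

-0.707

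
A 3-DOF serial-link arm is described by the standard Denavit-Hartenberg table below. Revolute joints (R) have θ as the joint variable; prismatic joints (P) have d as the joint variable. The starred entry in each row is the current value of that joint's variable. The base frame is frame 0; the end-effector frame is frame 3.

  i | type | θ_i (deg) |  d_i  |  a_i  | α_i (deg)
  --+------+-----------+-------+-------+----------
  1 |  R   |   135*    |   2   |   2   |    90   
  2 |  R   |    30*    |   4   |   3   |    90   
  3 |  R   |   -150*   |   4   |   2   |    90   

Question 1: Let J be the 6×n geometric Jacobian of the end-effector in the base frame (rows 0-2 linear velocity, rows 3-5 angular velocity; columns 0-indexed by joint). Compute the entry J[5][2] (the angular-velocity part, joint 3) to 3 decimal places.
-0.866

axis z_2 = (-0.3536,0.3536,-0.8660); lever o_n−o_2 = (-1.0607,-0.3536,-4.3301)
cross product → J_v[:, 2] = (-1.8371,-0.6124,0.5000)
J_ω[:, 2] = z_2
entry J[5][2] = -0.8660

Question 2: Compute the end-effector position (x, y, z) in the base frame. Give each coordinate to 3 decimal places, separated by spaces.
after link 1: o_1 = (-1.4142, 1.4142, 2.0000)
after link 2: o_2 = (-0.4229, 6.0798, 3.5000)
after link 3: o_3 = (-1.4836, 5.7262, -0.8301)

-1.484 5.726 -0.830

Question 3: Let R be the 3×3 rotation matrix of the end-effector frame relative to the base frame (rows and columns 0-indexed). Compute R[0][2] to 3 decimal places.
0.919

End-effector z-axis (col 2 of R) = (0.9186,0.3062,-0.2500)
R[0][2] = 0.9186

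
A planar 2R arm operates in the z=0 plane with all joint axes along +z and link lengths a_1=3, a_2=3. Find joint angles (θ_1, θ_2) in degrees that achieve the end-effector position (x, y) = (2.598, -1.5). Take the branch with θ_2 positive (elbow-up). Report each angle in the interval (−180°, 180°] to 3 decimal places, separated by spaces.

-90.001 120.001

cos θ_2 = (8.9996−3²−3²)/(2·3·3) = -0.5000; θ_2 = 120.0015° (elbow-up)
β = atan2(-1.5000,2.5980) = -30.0007°; ψ = atan2(2.5980,1.4999) = 60.0007°
θ_1 = β − ψ = -90.0015°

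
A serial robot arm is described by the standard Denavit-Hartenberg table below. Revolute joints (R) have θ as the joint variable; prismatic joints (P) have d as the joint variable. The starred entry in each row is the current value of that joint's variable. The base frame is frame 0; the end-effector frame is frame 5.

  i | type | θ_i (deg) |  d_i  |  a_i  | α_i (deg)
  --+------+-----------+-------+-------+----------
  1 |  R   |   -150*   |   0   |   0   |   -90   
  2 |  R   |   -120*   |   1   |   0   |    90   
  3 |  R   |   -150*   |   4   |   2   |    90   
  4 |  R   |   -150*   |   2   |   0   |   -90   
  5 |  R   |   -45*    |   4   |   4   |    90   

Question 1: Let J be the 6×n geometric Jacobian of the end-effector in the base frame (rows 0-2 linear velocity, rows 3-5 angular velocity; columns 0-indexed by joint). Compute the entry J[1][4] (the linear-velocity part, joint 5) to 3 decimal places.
1.332

axis z_4 = (-0.9620,-0.2667,0.0580); lever o_n−o_4 = (-2.7654,-4.6846,1.5515)
cross product → J_v[:, 4] = (-0.1421,1.3322,3.7690)
J_ω[:, 4] = z_4
entry J[1][4] = 1.3322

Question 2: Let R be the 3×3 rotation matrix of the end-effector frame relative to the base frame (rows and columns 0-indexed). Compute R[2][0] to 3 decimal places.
End-effector x-axis (col 0 of R) = (0.2707,-0.9044,0.3299)
R[2][0] = 0.3299

0.330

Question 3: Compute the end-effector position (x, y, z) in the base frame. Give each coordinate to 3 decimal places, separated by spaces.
after link 1: o_1 = (0.0000, 0.0000, 0.0000)
after link 2: o_2 = (0.5000, -0.8660, 0.0000)
after link 3: o_3 = (2.2500, 1.2990, -3.5000)
after link 4: o_4 = (2.6830, -0.4510, -4.3660)
after link 5: o_5 = (-0.0824, -5.1355, -2.8145)

-0.082 -5.136 -2.814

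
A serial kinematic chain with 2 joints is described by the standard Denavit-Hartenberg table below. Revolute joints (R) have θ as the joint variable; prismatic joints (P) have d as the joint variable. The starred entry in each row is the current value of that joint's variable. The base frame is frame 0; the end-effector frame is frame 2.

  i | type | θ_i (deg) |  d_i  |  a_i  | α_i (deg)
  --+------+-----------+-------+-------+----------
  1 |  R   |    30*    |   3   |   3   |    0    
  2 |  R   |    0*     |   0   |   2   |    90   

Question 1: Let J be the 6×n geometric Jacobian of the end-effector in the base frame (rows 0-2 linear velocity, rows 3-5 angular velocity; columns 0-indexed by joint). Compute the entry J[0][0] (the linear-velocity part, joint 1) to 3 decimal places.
-2.500

axis z_0 = ẑ; lever o_n−o_0 = (4.3301,2.5000,3.0000)
cross product → J_v[:, 0] = (-2.5000,4.3301,0.0000)
J_ω[:, 0] = z_0
entry J[0][0] = -2.5000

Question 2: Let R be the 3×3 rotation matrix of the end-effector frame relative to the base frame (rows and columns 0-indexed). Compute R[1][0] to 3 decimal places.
End-effector x-axis (col 0 of R) = (0.8660,0.5000,0.0000)
R[1][0] = 0.5000

0.500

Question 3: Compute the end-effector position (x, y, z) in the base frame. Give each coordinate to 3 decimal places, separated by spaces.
4.330 2.500 3.000

after link 1: o_1 = (2.5981, 1.5000, 3.0000)
after link 2: o_2 = (4.3301, 2.5000, 3.0000)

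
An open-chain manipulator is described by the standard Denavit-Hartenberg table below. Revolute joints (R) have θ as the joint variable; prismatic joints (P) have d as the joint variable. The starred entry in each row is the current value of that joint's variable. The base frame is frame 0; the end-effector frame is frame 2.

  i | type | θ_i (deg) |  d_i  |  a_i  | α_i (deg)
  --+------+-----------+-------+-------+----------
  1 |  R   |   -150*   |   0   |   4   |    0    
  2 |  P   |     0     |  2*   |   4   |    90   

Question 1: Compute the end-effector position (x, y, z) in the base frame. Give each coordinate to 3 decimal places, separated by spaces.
after link 1: o_1 = (-3.4641, -2.0000, 0.0000)
after link 2: o_2 = (-6.9282, -4.0000, 2.0000)

-6.928 -4.000 2.000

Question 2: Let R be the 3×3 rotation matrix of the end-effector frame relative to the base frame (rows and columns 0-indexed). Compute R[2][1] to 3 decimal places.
1.000

End-effector y-axis (col 1 of R) = (0.0000,-0.0000,1.0000)
R[2][1] = 1.0000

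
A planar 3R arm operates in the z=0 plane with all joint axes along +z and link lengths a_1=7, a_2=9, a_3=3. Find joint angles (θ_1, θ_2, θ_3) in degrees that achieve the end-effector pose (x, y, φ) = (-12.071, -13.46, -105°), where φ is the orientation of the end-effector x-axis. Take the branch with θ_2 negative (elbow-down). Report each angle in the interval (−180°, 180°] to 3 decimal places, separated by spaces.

-120.005 -29.993 44.998

wrist centre = target − a_3·(cos φ, sin φ) = (-11.2945, -10.5622)
cos θ_2 = (239.1272−7²−9²)/(2·7·9) = 0.8661; θ_2 = -29.9927° (elbow-down)
β = atan2(-10.5622,-11.2945) = -136.9190°; ψ = atan2(-4.4990,14.7948) = -16.9142°
θ_1 = β − ψ = -120.0048°
θ_3 = φ − θ_1 − θ_2 = 44.9975° (wrapped to (-180°,180°])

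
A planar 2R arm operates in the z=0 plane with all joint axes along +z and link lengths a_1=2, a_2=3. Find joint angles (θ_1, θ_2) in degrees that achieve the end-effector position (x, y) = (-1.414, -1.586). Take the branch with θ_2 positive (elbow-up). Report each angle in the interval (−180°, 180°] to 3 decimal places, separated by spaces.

135.009 135.000

cos θ_2 = (4.5148−2²−3²)/(2·2·3) = -0.7071; θ_2 = 134.9995° (elbow-up)
β = atan2(-1.5860,-1.4140) = -131.7186°; ψ = atan2(2.1213,-0.1213) = 93.2727°
θ_1 = β − ψ = -224.9913°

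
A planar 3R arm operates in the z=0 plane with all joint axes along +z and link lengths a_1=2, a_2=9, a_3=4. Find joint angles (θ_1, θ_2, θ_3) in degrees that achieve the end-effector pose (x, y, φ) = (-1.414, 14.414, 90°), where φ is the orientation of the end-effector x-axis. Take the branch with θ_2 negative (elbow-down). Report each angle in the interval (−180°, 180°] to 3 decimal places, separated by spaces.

wrist centre = target − a_3·(cos φ, sin φ) = (-1.4140, 10.4140)
cos θ_2 = (110.4508−2²−9²)/(2·2·9) = 0.7070; θ_2 = -45.0114° (elbow-down)
β = atan2(10.4140,-1.4140) = 97.7323°; ψ = atan2(-6.3652,8.3627) = -37.2764°
θ_1 = β − ψ = 135.0087°
θ_3 = φ − θ_1 − θ_2 = 0.0027° (wrapped to (-180°,180°])

135.009 -45.011 0.003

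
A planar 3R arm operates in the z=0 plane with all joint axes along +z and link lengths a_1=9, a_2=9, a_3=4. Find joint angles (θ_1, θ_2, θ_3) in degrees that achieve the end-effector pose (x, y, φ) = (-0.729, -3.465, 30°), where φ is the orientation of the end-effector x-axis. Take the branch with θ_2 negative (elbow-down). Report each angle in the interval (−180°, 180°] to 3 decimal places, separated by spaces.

-59.998 -135.000 -135.002

wrist centre = target − a_3·(cos φ, sin φ) = (-4.1931, -5.4650)
cos θ_2 = (47.4483−9²−9²)/(2·9·9) = -0.7071; θ_2 = -135.0002° (elbow-down)
β = atan2(-5.4650,-4.1931) = -127.4978°; ψ = atan2(-6.3639,2.6360) = -67.5001°
θ_1 = β − ψ = -59.9977°
θ_3 = φ − θ_1 − θ_2 = -135.0022° (wrapped to (-180°,180°])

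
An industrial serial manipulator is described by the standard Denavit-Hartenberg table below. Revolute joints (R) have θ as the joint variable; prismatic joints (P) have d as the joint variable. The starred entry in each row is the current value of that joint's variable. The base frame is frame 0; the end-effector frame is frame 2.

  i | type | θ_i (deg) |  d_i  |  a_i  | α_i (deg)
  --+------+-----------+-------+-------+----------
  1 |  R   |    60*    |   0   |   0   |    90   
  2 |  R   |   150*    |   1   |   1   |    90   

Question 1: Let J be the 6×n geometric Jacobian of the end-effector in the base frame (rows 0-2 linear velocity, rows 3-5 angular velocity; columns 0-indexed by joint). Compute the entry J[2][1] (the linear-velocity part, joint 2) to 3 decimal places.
-0.866

axis z_1 = (0.8660,-0.5000,0.0000); lever o_n−o_1 = (0.4330,-1.2500,0.5000)
cross product → J_v[:, 1] = (-0.2500,-0.4330,-0.8660)
J_ω[:, 1] = z_1
entry J[2][1] = -0.8660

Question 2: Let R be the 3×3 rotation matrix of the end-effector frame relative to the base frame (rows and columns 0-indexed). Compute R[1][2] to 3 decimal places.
End-effector z-axis (col 2 of R) = (0.2500,0.4330,0.8660)
R[1][2] = 0.4330

0.433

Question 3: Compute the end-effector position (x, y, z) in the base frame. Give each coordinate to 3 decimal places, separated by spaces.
0.433 -1.250 0.500

after link 1: o_1 = (0.0000, 0.0000, 0.0000)
after link 2: o_2 = (0.4330, -1.2500, 0.5000)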